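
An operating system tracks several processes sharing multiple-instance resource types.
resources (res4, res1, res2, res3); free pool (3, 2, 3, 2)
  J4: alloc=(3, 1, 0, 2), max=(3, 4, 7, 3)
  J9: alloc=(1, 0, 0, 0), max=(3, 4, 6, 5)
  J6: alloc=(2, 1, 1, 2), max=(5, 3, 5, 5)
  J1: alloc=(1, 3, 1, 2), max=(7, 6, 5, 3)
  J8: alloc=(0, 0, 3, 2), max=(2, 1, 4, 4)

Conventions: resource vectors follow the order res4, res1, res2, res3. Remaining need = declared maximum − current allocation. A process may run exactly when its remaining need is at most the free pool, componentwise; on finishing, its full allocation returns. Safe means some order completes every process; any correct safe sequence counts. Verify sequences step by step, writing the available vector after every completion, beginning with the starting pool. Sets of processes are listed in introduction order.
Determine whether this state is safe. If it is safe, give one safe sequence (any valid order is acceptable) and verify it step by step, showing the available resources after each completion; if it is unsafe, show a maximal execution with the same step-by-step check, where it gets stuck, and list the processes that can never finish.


The state is SAFE; one workable sequence: J8, J6, J4, J1, J9.
Key observation: the first exact fit in this order is J8 — it needs (2, 1, 1, 2) with (3, 2, 3, 2) free, meeting a requested resource to the last unit.
Step-by-step check:
  pool = (3, 2, 3, 2)
  run J8 (needs (2, 1, 1, 2), free (3, 2, 3, 2)); after release of (0, 0, 3, 2) the pool is (3, 2, 6, 4)
  run J6 (needs (3, 2, 4, 3), free (3, 2, 6, 4)); after release of (2, 1, 1, 2) the pool is (5, 3, 7, 6)
  run J4 (needs (0, 3, 7, 1), free (5, 3, 7, 6)); after release of (3, 1, 0, 2) the pool is (8, 4, 7, 8)
  run J1 (needs (6, 3, 4, 1), free (8, 4, 7, 8)); after release of (1, 3, 1, 2) the pool is (9, 7, 8, 10)
  run J9 (needs (2, 4, 6, 5), free (9, 7, 8, 10)); after release of (1, 0, 0, 0) the pool is (10, 7, 8, 10)


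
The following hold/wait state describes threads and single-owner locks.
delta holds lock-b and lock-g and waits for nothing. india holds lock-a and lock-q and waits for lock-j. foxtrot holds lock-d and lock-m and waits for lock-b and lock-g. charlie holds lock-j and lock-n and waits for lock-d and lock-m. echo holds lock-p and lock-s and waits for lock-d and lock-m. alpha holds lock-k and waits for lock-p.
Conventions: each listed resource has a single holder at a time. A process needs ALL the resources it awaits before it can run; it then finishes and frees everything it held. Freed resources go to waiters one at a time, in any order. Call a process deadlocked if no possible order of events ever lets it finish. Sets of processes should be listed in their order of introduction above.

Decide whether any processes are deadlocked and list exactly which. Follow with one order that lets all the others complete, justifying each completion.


Nothing here is deadlocked.
Key observation: there is no circular wait here — follow any chain and it reaches a process that is free to run now.
One completion order for the rest: delta, foxtrot, echo, charlie, india, alpha.
Verifying each step:
  delta waits on nothing -> runs at once and releases lock-b and lock-g
  foxtrot: everything it awaited (lock-b and lock-g) is free; runs, freeing lock-d and lock-m
  echo: everything it awaited (lock-d and lock-m) is free; runs, freeing lock-p and lock-s
  charlie: everything it awaited (lock-d and lock-m) is free; runs, freeing lock-j and lock-n
  india: everything it awaited (lock-j) is free; runs, freeing lock-a and lock-q
  alpha: everything it awaited (lock-p) is free; runs, freeing lock-k


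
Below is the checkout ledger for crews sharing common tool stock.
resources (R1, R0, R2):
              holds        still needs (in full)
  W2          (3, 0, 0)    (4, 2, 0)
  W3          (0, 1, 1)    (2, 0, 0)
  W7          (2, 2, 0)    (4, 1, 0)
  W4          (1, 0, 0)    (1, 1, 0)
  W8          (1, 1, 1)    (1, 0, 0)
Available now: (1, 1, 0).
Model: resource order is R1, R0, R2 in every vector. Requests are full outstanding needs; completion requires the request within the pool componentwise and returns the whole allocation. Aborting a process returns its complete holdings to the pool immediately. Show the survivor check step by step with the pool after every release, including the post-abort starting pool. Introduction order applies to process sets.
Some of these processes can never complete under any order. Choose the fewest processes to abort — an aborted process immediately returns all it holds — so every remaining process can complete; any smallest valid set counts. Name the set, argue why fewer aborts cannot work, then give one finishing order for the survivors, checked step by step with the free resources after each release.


The answer: abort W7.
Key observation: aborting W7 returns (2, 2, 0), and W2 — hopeless before — runs at step 4 with the returned capacity in the pool.
Minimality: the empty abort set fails — the state is deadlocked as it stands.
The survivors complete as W4, W8, W3, W2. Verifying each step (starting from the post-abort pool):
  pool = (3, 3, 0)
  run W4 (needs (1, 1, 0), free (3, 3, 0)); after release of (1, 0, 0) the pool is (4, 3, 0)
  run W8 (needs (1, 0, 0), free (4, 3, 0)); after release of (1, 1, 1) the pool is (5, 4, 1)
  run W3 (needs (2, 0, 0), free (5, 4, 1)); after release of (0, 1, 1) the pool is (5, 5, 2)
  run W2 (needs (4, 2, 0), free (5, 5, 2)); after release of (3, 0, 0) the pool is (8, 5, 2)


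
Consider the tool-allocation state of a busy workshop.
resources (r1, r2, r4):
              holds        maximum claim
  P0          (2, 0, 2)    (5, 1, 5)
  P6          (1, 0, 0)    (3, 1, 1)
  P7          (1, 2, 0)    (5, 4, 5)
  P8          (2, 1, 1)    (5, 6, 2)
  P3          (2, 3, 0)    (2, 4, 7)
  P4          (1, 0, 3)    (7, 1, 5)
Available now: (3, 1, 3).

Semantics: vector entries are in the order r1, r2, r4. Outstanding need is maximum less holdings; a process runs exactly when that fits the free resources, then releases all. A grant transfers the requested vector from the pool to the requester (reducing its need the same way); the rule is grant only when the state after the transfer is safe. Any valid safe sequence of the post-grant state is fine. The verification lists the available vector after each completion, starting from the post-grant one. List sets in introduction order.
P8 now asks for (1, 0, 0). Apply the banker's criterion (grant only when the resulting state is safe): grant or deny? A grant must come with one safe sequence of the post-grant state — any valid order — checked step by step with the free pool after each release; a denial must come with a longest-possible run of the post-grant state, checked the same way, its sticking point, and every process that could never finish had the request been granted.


DENY — the pretend-granted state is unsafe.
Key observation: after P6, P0 the pool peaks at (5, 1, 5), and each blocked process is short somewhere: P7 on r2; P8 on r2; P3 on r4; P4 on r1.
After a pretend grant, a maximal execution: P6, P0 — then nothing else fits. Step-by-step check:
  pool = (2, 1, 3)
  P6: need (2, 1, 1) fits (2, 1, 3); releases (1, 0, 0), pool now (3, 1, 3)
  P0: need (3, 1, 3) fits (3, 1, 3); releases (2, 0, 2), pool now (5, 1, 5)
  blocked: P7 wants (4, 2, 5), pool (5, 1, 5) — not enough r2
  blocked: P8 wants (2, 5, 1), pool (5, 1, 5) — not enough r2
  blocked: P3 wants (0, 1, 7), pool (5, 1, 5) — not enough r4
  blocked: P4 wants (6, 1, 2), pool (5, 1, 5) — not enough r1
Post-grant, the permanently blocked set is P7, P8, P3 and P4.


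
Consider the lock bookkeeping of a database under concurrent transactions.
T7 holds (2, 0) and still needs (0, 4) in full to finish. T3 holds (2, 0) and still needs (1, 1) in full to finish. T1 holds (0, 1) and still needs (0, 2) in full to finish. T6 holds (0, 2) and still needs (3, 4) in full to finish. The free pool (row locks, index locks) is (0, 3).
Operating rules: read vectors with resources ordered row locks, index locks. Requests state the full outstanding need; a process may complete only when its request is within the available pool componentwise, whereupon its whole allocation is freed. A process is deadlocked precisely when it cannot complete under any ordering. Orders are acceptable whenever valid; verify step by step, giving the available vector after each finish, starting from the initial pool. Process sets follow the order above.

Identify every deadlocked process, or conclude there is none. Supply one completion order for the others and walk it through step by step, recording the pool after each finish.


Nothing here is deadlocked.
Key observation: no deadlock: T1 fits now, and the freed resources carry the rest through.
A valid finishing order for the others: T1, T7, T3, T6. Check, step by step:
  pool = (0, 3)
  T1 needs (0, 2) <= (0, 3) -> finishes; pool += (0, 1) = (0, 4)
  T7 needs (0, 4) <= (0, 4) -> finishes; pool += (2, 0) = (2, 4)
  T3 needs (1, 1) <= (2, 4) -> finishes; pool += (2, 0) = (4, 4)
  T6 needs (3, 4) <= (4, 4) -> finishes; pool += (0, 2) = (4, 6)


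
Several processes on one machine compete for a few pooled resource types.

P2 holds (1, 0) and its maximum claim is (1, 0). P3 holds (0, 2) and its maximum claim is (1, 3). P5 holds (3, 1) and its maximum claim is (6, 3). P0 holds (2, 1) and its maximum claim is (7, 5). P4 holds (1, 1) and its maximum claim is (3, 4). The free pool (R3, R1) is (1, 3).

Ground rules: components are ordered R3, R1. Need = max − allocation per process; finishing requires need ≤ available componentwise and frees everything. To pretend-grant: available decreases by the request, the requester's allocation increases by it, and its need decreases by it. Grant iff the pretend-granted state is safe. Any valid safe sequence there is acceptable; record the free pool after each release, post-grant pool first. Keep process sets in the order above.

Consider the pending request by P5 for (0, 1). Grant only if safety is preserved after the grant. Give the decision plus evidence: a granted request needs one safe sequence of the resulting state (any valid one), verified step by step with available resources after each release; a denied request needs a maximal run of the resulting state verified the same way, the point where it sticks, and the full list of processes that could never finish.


GRANT. The post-grant state is safe; one safe sequence: P3, P2, P4, P5, P0.
Key observation: the grant leaves (1, 2) free — enough for P3, whose release restarts the cascade.
Verifying the post-grant state step by step:
  pool = (1, 2)
  P3: need (1, 1) fits (1, 2); releases (0, 2), pool now (1, 4)
  P2: need (0, 0) fits (1, 4); releases (1, 0), pool now (2, 4)
  P4: need (2, 3) fits (2, 4); releases (1, 1), pool now (3, 5)
  P5: need (3, 1) fits (3, 5); releases (3, 2), pool now (6, 7)
  P0: need (5, 4) fits (6, 7); releases (2, 1), pool now (8, 8)


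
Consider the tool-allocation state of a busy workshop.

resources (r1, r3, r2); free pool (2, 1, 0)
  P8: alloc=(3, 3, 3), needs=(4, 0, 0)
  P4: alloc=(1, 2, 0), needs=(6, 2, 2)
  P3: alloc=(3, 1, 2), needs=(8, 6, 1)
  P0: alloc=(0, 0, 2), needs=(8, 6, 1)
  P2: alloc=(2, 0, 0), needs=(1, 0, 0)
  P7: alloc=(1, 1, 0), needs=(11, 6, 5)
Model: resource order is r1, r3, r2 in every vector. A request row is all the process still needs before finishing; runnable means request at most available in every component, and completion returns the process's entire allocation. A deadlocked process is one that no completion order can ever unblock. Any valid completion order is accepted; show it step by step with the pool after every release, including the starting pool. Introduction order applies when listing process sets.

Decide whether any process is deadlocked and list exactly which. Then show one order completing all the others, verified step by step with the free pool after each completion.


Nothing here is deadlocked.
Key observation: P2 can run right away; the returned allocation unlocks the remaining processes in turn.
A valid finishing order for the others: P2, P8, P4, P0, P3, P7. Step-by-step check:
  pool = (2, 1, 0)
  P2 needs (1, 0, 0) <= (2, 1, 0) -> finishes; pool += (2, 0, 0) = (4, 1, 0)
  P8 needs (4, 0, 0) <= (4, 1, 0) -> finishes; pool += (3, 3, 3) = (7, 4, 3)
  P4 needs (6, 2, 2) <= (7, 4, 3) -> finishes; pool += (1, 2, 0) = (8, 6, 3)
  P0 needs (8, 6, 1) <= (8, 6, 3) -> finishes; pool += (0, 0, 2) = (8, 6, 5)
  P3 needs (8, 6, 1) <= (8, 6, 5) -> finishes; pool += (3, 1, 2) = (11, 7, 7)
  P7 needs (11, 6, 5) <= (11, 7, 7) -> finishes; pool += (1, 1, 0) = (12, 8, 7)


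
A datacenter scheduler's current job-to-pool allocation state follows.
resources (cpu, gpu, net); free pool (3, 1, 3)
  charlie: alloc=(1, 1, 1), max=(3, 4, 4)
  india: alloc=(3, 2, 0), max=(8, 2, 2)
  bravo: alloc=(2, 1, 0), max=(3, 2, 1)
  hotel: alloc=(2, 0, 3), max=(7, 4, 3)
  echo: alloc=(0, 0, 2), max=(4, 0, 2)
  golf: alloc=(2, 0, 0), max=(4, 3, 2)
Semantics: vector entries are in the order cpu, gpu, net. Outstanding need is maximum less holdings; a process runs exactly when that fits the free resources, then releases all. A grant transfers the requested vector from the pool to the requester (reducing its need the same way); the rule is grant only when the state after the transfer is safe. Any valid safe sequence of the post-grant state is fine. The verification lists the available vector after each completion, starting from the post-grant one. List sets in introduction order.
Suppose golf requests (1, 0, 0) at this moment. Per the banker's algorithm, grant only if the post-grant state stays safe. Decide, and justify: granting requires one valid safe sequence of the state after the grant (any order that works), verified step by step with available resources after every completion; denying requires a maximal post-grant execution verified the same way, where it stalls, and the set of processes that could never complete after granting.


DENY: after the grant no complete ordering would exist.
Key observation: after bravo, echo the pool peaks at (4, 2, 5), and each blocked process is short somewhere: charlie on gpu; india on cpu; hotel on cpu, gpu; golf on gpu.
On the post-grant state, bravo, echo is a maximal run — nothing extends it. Step-by-step check:
  pool = (2, 1, 3)
  run bravo (needs (1, 1, 1), free (2, 1, 3)); after release of (2, 1, 0) the pool is (4, 2, 3)
  run echo (needs (4, 0, 0), free (4, 2, 3)); after release of (0, 0, 2) the pool is (4, 2, 5)
  charlie cannot run: need (2, 3, 3) vs free (4, 2, 5) (insufficient gpu)
  india cannot run: need (5, 0, 2) vs free (4, 2, 5) (insufficient cpu)
  hotel cannot run: need (5, 4, 0) vs free (4, 2, 5) (insufficient cpu and gpu)
  golf cannot run: need (1, 3, 2) vs free (4, 2, 5) (insufficient gpu)
Post-grant, the permanently blocked set is charlie, india, hotel and golf.


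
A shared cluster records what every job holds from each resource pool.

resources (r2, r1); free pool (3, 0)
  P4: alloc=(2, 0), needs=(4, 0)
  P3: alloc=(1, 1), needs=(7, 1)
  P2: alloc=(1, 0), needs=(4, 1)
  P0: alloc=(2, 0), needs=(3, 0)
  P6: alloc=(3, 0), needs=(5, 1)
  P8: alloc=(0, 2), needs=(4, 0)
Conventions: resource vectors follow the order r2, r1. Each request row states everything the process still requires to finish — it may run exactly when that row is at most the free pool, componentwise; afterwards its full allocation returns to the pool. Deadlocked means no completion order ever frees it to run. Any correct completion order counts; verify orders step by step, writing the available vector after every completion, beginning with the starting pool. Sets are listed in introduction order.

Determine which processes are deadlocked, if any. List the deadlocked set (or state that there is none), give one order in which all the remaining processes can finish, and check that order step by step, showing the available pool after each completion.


Nothing here is deadlocked.
Key observation: starting with P0, each completion frees enough for the next — no one is permanently blocked.
One completion order for the rest: P0, P8, P4, P2, P6, P3. Step-by-step check:
  pool = (3, 0)
  P0: need (3, 0) fits (3, 0); releases (2, 0), pool now (5, 0)
  P8: need (4, 0) fits (5, 0); releases (0, 2), pool now (5, 2)
  P4: need (4, 0) fits (5, 2); releases (2, 0), pool now (7, 2)
  P2: need (4, 1) fits (7, 2); releases (1, 0), pool now (8, 2)
  P6: need (5, 1) fits (8, 2); releases (3, 0), pool now (11, 2)
  P3: need (7, 1) fits (11, 2); releases (1, 1), pool now (12, 3)


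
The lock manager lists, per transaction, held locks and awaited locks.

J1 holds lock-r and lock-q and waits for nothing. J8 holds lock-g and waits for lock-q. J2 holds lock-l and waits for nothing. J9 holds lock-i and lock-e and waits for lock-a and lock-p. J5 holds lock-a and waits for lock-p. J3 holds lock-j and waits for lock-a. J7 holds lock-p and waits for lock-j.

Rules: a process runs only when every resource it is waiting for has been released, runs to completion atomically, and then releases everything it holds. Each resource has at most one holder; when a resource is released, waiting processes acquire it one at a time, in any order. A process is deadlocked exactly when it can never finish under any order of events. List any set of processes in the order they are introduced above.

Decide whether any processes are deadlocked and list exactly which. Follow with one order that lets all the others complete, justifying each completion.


Deadlocked: J9, J5, J3 and J7.
Key observation: along J5 -> J7 -> J3 -> J5, each member waits on what the next one holds — a deadlock; J9 waits into the deadlock from upstream.
One completion order for the rest: J1, J8, J2.
Check, step by step:
  J1 waits on nothing -> runs at once and releases lock-r and lock-q
  run J8 (all its waits — lock-q — are resolved); releases lock-g
  J2 waits on nothing -> runs at once and releases lock-l


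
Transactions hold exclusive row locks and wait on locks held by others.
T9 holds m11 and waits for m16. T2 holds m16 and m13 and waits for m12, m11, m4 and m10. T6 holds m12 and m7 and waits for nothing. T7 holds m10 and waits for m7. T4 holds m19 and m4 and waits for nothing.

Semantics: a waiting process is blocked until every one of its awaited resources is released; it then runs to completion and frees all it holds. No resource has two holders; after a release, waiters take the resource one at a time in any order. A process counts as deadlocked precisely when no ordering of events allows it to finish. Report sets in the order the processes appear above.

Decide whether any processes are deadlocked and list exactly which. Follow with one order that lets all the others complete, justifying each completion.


Deadlocked: T9 and T2.
Key observation: the wait chain closes on itself along T9 -> T2 -> T9; no other process is dragged down with it.
A valid finishing order for the others: T6, T4, T7.
Step-by-step check:
  T6: no waits; runs immediately, freeing m12 and m7
  T4: no waits; runs immediately, freeing m19 and m4
  T7 waits on m7 — all released -> runs and releases m10


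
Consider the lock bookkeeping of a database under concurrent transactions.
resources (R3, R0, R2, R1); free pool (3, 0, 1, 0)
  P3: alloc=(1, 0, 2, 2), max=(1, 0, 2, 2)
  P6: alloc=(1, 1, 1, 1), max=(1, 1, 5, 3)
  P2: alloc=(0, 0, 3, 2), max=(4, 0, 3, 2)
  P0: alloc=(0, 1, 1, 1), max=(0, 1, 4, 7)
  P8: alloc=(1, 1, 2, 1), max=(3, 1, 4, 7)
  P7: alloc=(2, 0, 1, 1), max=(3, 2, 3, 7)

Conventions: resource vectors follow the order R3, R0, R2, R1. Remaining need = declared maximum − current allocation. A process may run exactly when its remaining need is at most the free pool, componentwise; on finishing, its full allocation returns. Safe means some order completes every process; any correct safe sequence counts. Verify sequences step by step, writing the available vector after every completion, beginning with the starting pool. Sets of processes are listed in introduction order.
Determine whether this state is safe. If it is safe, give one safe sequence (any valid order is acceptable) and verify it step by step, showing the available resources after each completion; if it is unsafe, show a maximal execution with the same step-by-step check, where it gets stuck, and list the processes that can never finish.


The state is UNSAFE.
Key observation: even finishing P3, P2, P6 leaves just (5, 1, 7, 5) free — too little R1 for any of the remaining processes.
A maximal execution: P3, P2, P6 — then nothing else fits. Walking it through:
  pool = (3, 0, 1, 0)
  P3 needs (0, 0, 0, 0) <= (3, 0, 1, 0) -> finishes; pool += (1, 0, 2, 2) = (4, 0, 3, 2)
  P2 needs (4, 0, 0, 0) <= (4, 0, 3, 2) -> finishes; pool += (0, 0, 3, 2) = (4, 0, 6, 4)
  P6 needs (0, 0, 4, 2) <= (4, 0, 6, 4) -> finishes; pool += (1, 1, 1, 1) = (5, 1, 7, 5)
  blocked: P0 wants (0, 0, 3, 6), pool (5, 1, 7, 5) — not enough R1
  blocked: P8 wants (2, 0, 2, 6), pool (5, 1, 7, 5) — not enough R1
  blocked: P7 wants (1, 2, 2, 6), pool (5, 1, 7, 5) — not enough R0 and R1
Never able to finish: P0, P8 and P7.


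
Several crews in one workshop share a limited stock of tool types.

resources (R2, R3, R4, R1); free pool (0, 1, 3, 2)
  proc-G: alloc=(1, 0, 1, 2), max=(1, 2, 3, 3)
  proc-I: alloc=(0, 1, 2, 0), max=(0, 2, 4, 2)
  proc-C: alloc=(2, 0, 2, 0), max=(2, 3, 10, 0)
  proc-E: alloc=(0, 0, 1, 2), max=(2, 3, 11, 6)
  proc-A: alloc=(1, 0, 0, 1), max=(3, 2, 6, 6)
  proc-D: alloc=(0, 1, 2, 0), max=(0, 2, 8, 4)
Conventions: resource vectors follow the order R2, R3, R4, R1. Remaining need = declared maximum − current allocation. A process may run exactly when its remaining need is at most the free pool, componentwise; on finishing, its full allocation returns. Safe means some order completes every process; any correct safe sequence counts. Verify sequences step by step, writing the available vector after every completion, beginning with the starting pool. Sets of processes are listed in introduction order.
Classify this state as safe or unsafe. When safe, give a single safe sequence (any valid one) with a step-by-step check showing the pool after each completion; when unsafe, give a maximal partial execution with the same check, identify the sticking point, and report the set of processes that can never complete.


SAFE. One safe sequence: proc-I, proc-G, proc-D, proc-C, proc-E, proc-A.
Key observation: the first exact fit in this order is proc-I — it needs (0, 1, 2, 2) with (0, 1, 3, 2) free, meeting a requested resource to the last unit.
Walking it through:
  pool = (0, 1, 3, 2)
  proc-I: need (0, 1, 2, 2) fits (0, 1, 3, 2); releases (0, 1, 2, 0), pool now (0, 2, 5, 2)
  proc-G: need (0, 2, 2, 1) fits (0, 2, 5, 2); releases (1, 0, 1, 2), pool now (1, 2, 6, 4)
  proc-D: need (0, 1, 6, 4) fits (1, 2, 6, 4); releases (0, 1, 2, 0), pool now (1, 3, 8, 4)
  proc-C: need (0, 3, 8, 0) fits (1, 3, 8, 4); releases (2, 0, 2, 0), pool now (3, 3, 10, 4)
  proc-E: need (2, 3, 10, 4) fits (3, 3, 10, 4); releases (0, 0, 1, 2), pool now (3, 3, 11, 6)
  proc-A: need (2, 2, 6, 5) fits (3, 3, 11, 6); releases (1, 0, 0, 1), pool now (4, 3, 11, 7)


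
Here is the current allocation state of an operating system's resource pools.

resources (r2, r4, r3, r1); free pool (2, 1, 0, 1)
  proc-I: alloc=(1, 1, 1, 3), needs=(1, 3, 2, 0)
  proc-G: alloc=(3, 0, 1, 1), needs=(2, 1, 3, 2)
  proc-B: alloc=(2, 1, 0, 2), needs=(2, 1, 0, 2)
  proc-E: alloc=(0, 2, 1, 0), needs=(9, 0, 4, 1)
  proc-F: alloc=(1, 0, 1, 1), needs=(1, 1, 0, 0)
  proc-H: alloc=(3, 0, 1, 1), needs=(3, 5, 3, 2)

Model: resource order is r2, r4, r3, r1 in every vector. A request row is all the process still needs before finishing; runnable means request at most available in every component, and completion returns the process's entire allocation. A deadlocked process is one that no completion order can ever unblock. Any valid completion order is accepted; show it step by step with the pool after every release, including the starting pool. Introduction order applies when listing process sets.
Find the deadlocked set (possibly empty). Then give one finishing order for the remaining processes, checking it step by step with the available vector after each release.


The deadlocked set is proc-I, proc-G, proc-E and proc-H.
Key observation: the wall is r3: completing proc-F, proc-B brings the pool only to (5, 2, 1, 4), and all the rest need more.
The rest can finish in the order proc-F, proc-B. Check, step by step:
  pool = (2, 1, 0, 1)
  run proc-F (needs (1, 1, 0, 0), free (2, 1, 0, 1)); after release of (1, 0, 1, 1) the pool is (3, 1, 1, 2)
  run proc-B (needs (2, 1, 0, 2), free (3, 1, 1, 2)); after release of (2, 1, 0, 2) the pool is (5, 2, 1, 4)
The blocked processes can never fit:
  proc-I still needs (1, 3, 2, 0) but only (5, 2, 1, 4) is free — short on r4 and r3
  proc-G still needs (2, 1, 3, 2) but only (5, 2, 1, 4) is free — short on r3
  proc-E still needs (9, 0, 4, 1) but only (5, 2, 1, 4) is free — short on r2 and r3
  proc-H still needs (3, 5, 3, 2) but only (5, 2, 1, 4) is free — short on r4 and r3


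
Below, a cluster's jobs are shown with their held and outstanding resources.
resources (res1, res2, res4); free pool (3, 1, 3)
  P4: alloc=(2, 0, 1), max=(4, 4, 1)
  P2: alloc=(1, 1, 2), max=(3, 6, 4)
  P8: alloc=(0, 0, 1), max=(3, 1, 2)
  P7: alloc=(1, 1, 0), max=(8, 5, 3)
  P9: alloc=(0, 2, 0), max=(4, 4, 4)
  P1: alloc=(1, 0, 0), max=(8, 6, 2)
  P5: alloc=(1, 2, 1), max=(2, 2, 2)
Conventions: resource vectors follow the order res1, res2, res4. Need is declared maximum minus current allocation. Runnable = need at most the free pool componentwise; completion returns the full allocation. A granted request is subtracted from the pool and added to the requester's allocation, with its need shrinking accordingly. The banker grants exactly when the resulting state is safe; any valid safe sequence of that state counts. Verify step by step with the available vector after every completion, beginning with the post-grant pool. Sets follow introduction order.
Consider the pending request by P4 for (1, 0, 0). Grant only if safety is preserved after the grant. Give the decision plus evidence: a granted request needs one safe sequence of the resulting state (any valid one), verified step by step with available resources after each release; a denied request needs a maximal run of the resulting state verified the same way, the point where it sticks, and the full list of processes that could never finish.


DENY — the pretend-granted state is unsafe.
Key observation: after P5, P8 the pool peaks at (3, 3, 5), and each blocked process is short somewhere: P4 on res2; P2 on res2; P7 on res1, res2; P9 on res1; P1 on res1, res2.
On the post-grant state, P5, P8 is a maximal run — nothing extends it. Check, step by step:
  pool = (2, 1, 3)
  P5: need (1, 0, 1) fits (2, 1, 3); releases (1, 2, 1), pool now (3, 3, 4)
  P8: need (3, 1, 1) fits (3, 3, 4); releases (0, 0, 1), pool now (3, 3, 5)
  P4 still needs (1, 4, 0) but only (3, 3, 5) is free — short on res2
  P2 still needs (2, 5, 2) but only (3, 3, 5) is free — short on res2
  P7 still needs (7, 4, 3) but only (3, 3, 5) is free — short on res1 and res2
  P9 still needs (4, 2, 4) but only (3, 3, 5) is free — short on res1
  P1 still needs (7, 6, 2) but only (3, 3, 5) is free — short on res1 and res2
Post-grant, the permanently blocked set is P4, P2, P7, P9 and P1.


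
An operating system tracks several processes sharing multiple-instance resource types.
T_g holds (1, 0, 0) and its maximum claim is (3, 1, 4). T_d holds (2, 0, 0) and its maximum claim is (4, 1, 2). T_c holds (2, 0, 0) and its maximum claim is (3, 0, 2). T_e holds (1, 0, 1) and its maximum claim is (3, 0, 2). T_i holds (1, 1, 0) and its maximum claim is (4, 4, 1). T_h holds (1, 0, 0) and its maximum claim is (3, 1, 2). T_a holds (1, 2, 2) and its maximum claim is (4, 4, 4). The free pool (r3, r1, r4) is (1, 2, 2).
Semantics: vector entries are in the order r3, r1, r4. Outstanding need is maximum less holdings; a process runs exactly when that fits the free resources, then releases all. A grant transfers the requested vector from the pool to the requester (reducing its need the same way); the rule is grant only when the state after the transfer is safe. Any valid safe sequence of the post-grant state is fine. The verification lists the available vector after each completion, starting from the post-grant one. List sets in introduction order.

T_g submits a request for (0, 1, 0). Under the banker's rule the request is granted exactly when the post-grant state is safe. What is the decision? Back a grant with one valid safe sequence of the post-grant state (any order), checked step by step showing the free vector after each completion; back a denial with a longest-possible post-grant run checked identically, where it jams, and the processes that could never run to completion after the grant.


DENY. Granting would leave the state unsafe.
Key observation: after T_c, T_d, T_h, T_e the pool peaks at (7, 1, 3), and each blocked process is short somewhere: T_g on r4; T_i on r1; T_a on r1.
After a pretend grant, a maximal execution: T_c, T_d, T_h, T_e — then nothing else fits. Check, step by step:
  pool = (1, 1, 2)
  T_c needs (1, 0, 2) <= (1, 1, 2) -> finishes; pool += (2, 0, 0) = (3, 1, 2)
  T_d needs (2, 1, 2) <= (3, 1, 2) -> finishes; pool += (2, 0, 0) = (5, 1, 2)
  T_h needs (2, 1, 2) <= (5, 1, 2) -> finishes; pool += (1, 0, 0) = (6, 1, 2)
  T_e needs (2, 0, 1) <= (6, 1, 2) -> finishes; pool += (1, 0, 1) = (7, 1, 3)
  T_g still needs (2, 0, 4) but only (7, 1, 3) is free — short on r4
  T_i still needs (3, 3, 1) but only (7, 1, 3) is free — short on r1
  T_a still needs (3, 2, 2) but only (7, 1, 3) is free — short on r1
Processes that could never finish after the grant: T_g, T_i and T_a.


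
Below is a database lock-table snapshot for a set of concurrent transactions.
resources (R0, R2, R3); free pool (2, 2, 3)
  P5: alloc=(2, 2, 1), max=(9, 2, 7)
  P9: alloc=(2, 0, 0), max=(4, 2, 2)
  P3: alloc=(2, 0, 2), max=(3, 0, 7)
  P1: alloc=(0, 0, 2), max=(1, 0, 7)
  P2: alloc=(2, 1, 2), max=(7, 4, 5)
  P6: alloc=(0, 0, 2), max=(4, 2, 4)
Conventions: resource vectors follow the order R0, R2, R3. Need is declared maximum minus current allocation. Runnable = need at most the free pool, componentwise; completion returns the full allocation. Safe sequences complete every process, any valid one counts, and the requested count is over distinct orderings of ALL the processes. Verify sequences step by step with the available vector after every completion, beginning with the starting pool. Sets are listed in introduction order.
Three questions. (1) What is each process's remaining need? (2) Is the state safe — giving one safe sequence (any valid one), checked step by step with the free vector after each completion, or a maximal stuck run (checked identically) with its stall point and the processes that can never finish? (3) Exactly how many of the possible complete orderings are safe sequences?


(1) Need matrix, components ordered R0, R2, R3:
  P5: (7, 0, 6)
  P9: (2, 2, 2)
  P3: (1, 0, 5)
  P1: (1, 0, 5)
  P2: (5, 3, 3)
  P6: (4, 2, 2)
(2) UNSAFE.
Key observation: after P9, P6, P3, P1 the pool peaks at (6, 2, 9), and each blocked process is short somewhere: P5 on R0; P2 on R2.
The run P9, P6, P3, P1 cannot be extended any further. Walking it through:
  pool = (2, 2, 3)
  P9: need (2, 2, 2) fits (2, 2, 3); releases (2, 0, 0), pool now (4, 2, 3)
  P6: need (4, 2, 2) fits (4, 2, 3); releases (0, 0, 2), pool now (4, 2, 5)
  P3: need (1, 0, 5) fits (4, 2, 5); releases (2, 0, 2), pool now (6, 2, 7)
  P1: need (1, 0, 5) fits (6, 2, 7); releases (0, 0, 2), pool now (6, 2, 9)
  P5 still needs (7, 0, 6) but only (6, 2, 9) is free — short on R0
  P2 still needs (5, 3, 3) but only (6, 2, 9) is free — short on R2
Permanently blocked: P5 and P2.
(3) Exactly 0 of the possible complete orderings are safe sequences.


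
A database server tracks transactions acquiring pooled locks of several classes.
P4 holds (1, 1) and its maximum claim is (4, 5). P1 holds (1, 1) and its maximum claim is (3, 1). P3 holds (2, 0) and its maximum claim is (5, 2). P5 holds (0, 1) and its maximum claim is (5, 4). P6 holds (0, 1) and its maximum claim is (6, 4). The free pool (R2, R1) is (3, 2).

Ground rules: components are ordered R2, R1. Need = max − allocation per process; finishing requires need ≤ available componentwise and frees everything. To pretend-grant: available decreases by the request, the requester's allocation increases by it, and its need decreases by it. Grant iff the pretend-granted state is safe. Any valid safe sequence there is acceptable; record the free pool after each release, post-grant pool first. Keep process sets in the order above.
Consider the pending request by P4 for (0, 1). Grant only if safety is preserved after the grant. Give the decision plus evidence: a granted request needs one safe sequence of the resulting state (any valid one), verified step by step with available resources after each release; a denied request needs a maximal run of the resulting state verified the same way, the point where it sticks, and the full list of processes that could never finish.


DENY: after the grant no complete ordering would exist.
Key observation: once P1, P3 finish, the pool peaks at (6, 2) — and every remaining process still needs more R1 than that.
On the post-grant state, P1, P3 is a maximal run — nothing extends it. Walking it through:
  pool = (3, 1)
  run P1 (needs (2, 0), free (3, 1)); after release of (1, 1) the pool is (4, 2)
  run P3 (needs (3, 2), free (4, 2)); after release of (2, 0) the pool is (6, 2)
  P4 cannot run: need (3, 3) vs free (6, 2) (insufficient R1)
  P5 cannot run: need (5, 3) vs free (6, 2) (insufficient R1)
  P6 cannot run: need (6, 3) vs free (6, 2) (insufficient R1)
Post-grant, the permanently blocked set is P4, P5 and P6.


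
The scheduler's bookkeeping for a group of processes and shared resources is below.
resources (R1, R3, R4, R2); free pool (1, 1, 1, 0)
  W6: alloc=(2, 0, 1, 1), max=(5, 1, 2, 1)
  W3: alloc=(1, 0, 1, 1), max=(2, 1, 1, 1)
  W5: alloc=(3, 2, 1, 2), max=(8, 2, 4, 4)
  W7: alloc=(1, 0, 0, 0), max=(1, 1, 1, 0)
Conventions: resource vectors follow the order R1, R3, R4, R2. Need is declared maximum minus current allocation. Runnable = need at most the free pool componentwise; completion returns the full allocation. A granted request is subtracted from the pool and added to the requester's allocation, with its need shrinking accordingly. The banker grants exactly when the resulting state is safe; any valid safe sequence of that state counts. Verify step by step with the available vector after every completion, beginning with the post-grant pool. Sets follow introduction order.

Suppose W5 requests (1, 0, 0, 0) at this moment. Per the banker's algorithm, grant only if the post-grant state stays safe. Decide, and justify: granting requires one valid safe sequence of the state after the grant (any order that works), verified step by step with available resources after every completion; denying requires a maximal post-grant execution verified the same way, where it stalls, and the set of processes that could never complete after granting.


DENY. Granting would leave the state unsafe.
Key observation: the pool after W7, W3 is (2, 1, 2, 1); every surviving request exceeds it in R1, so progress ends there.
On the post-grant state, W7, W3 is a maximal run — nothing extends it. Check, step by step:
  pool = (0, 1, 1, 0)
  W7 needs (0, 1, 1, 0) <= (0, 1, 1, 0) -> finishes; pool += (1, 0, 0, 0) = (1, 1, 1, 0)
  W3 needs (1, 1, 0, 0) <= (1, 1, 1, 0) -> finishes; pool += (1, 0, 1, 1) = (2, 1, 2, 1)
  blocked: W6 wants (3, 1, 1, 0), pool (2, 1, 2, 1) — not enough R1
  blocked: W5 wants (4, 0, 3, 2), pool (2, 1, 2, 1) — not enough R1, R4 and R2
Post-grant, the permanently blocked set is W6 and W5.


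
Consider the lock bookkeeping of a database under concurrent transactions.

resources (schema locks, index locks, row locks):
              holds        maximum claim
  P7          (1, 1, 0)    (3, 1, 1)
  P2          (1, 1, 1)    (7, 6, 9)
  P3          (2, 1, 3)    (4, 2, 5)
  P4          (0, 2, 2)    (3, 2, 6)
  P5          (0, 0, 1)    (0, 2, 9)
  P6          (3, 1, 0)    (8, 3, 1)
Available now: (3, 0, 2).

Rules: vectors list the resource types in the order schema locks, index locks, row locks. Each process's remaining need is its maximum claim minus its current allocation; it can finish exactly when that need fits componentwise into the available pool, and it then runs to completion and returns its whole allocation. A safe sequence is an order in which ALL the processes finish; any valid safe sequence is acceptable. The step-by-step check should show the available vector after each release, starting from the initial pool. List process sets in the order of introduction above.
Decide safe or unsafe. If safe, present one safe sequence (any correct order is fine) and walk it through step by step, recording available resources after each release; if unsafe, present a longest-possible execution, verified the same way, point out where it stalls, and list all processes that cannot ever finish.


UNSAFE — no complete ordering exists.
Key observation: P7, P3, P4, P6 can finish, but then (9, 5, 7) is all there is, and the blocked group's row locks demands exceed it.
The run P7, P3, P4, P6 cannot be extended any further. Verifying each step:
  pool = (3, 0, 2)
  run P7 (needs (2, 0, 1), free (3, 0, 2)); after release of (1, 1, 0) the pool is (4, 1, 2)
  run P3 (needs (2, 1, 2), free (4, 1, 2)); after release of (2, 1, 3) the pool is (6, 2, 5)
  run P4 (needs (3, 0, 4), free (6, 2, 5)); after release of (0, 2, 2) the pool is (6, 4, 7)
  run P6 (needs (5, 2, 1), free (6, 4, 7)); after release of (3, 1, 0) the pool is (9, 5, 7)
  P2 cannot run: need (6, 5, 8) vs free (9, 5, 7) (insufficient row locks)
  P5 cannot run: need (0, 2, 8) vs free (9, 5, 7) (insufficient row locks)
Processes that can never finish: P2 and P5.


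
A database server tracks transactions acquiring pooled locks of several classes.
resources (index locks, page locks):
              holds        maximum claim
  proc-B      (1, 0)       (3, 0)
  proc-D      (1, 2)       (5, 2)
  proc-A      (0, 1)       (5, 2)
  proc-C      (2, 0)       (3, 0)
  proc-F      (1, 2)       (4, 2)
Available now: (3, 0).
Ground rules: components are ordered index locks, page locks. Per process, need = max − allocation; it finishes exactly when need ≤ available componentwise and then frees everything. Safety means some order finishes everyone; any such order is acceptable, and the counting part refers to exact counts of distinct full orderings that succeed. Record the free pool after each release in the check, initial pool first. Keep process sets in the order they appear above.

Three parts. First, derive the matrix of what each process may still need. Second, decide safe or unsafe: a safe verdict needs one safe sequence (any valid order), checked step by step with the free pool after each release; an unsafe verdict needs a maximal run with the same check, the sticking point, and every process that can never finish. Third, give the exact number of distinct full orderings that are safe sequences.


(1) Need matrix, components ordered index locks, page locks:
  proc-B: (2, 0)
  proc-D: (4, 0)
  proc-A: (5, 1)
  proc-C: (1, 0)
  proc-F: (3, 0)
(2) SAFE, for example via the order proc-C, proc-D, proc-B, proc-A, proc-F.
Key observation: nothing binds to the last unit here — the tightest requested-resource margin is 1, first seen at proc-D ((4, 0) against (5, 0)).
Check, step by step:
  pool = (3, 0)
  proc-C needs (1, 0) <= (3, 0) -> finishes; pool += (2, 0) = (5, 0)
  proc-D needs (4, 0) <= (5, 0) -> finishes; pool += (1, 2) = (6, 2)
  proc-B needs (2, 0) <= (6, 2) -> finishes; pool += (1, 0) = (7, 2)
  proc-A needs (5, 1) <= (7, 2) -> finishes; pool += (0, 1) = (7, 3)
  proc-F needs (3, 0) <= (7, 3) -> finishes; pool += (1, 2) = (8, 5)
(3) Precisely 50 of the possible complete orderings are safe sequences.


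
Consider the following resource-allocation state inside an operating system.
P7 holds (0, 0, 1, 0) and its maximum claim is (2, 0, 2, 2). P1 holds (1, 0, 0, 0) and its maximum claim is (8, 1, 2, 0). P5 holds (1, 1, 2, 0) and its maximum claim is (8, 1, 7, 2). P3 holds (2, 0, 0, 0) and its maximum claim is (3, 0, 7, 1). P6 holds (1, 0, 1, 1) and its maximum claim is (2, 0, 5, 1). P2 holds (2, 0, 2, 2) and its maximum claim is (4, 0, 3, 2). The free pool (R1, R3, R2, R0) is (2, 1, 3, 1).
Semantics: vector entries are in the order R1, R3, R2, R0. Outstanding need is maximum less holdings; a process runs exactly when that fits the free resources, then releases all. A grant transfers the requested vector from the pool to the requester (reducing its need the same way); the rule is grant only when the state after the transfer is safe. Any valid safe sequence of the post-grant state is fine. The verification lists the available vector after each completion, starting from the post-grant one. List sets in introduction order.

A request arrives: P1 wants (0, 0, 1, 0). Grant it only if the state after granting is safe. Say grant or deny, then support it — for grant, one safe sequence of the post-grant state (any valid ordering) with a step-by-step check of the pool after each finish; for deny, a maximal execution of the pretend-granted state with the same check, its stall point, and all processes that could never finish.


DENY. Granting would leave the state unsafe.
Key observation: after P2, P7, P6 the pool peaks at (5, 1, 6, 4), and each blocked process is short somewhere: P1 on R1; P5 on R1; P3 on R2.
Pretend the grant happened; the run P2, P7, P6 goes as far as possible. Check, step by step:
  pool = (2, 1, 2, 1)
  P2: need (2, 0, 1, 0) fits (2, 1, 2, 1); releases (2, 0, 2, 2), pool now (4, 1, 4, 3)
  P7: need (2, 0, 1, 2) fits (4, 1, 4, 3); releases (0, 0, 1, 0), pool now (4, 1, 5, 3)
  P6: need (1, 0, 4, 0) fits (4, 1, 5, 3); releases (1, 0, 1, 1), pool now (5, 1, 6, 4)
  blocked: P1 wants (7, 1, 1, 0), pool (5, 1, 6, 4) — not enough R1
  blocked: P5 wants (7, 0, 5, 2), pool (5, 1, 6, 4) — not enough R1
  blocked: P3 wants (1, 0, 7, 1), pool (5, 1, 6, 4) — not enough R2
Post-grant, the permanently blocked set is P1, P5 and P3.
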